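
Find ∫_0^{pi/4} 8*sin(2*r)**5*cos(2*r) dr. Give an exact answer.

Let u = sin(2*r), so du = 2*cos(2*r) dr. When r = 0, u = 0; when r = pi/4, u = 1.
The integral becomes 4·∫ u**5 du from 0 to 1, with antiderivative 2*u**6/3.
Back in r: F(r) = 2*sin(2*r)**6/3.
Then F(pi/4) - F(0) = (2/3) - (0) = 2/3.

2/3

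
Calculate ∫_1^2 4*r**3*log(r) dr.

Integrate by parts once (u = ln r, dv = 4*r**3 dr).
An antiderivative is F(r) = r**4*(4*log(r) - 1)/4.
Then F(2) - F(1) = (-4 + 16*log(2)) - (-1/4) = -15/4 + 16*log(2).

-15/4 + 16*log(2)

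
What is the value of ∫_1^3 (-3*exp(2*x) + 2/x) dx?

An antiderivative is F(x) = -3*exp(2*x)/2 + 2*log(x).
Then F(3) - F(1) = (-3*exp(6)/2 + log(9)) - (-3*exp(2)/2) = -3*exp(6)/2 + log(9) + 3*exp(2)/2.

-3*exp(6)/2 + log(9) + 3*exp(2)/2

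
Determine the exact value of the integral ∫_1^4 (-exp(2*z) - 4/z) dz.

An antiderivative is F(z) = -exp(2*z)/2 - 4*log(z).
Then F(4) - F(1) = (-exp(8)/2 - 8*log(2)) - (-exp(2)/2) = -exp(8)/2 - 8*log(2) + exp(2)/2.

-exp(8)/2 - 8*log(2) + exp(2)/2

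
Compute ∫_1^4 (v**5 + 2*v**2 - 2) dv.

1437/2

By the power rule, an antiderivative is F(v) = v**6/6 + 2*v**3/3 - 2*v.
Then F(4) - F(1) = (2152/3) - (-7/6) = 1437/2.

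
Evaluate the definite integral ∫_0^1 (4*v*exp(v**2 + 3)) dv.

Let u = v**2 + 3, so du = 2*v dv. When v = 0, u = 3; when v = 1, u = 4.
The integral becomes 2·∫ exp(u) du from 3 to 4, with antiderivative 2*exp(u).
Back in v: F(v) = 2*exp(v**2 + 3).
Then F(1) - F(0) = (2*exp(4)) - (2*exp(3)) = -2*(1 - exp(1))*exp(3).

-2*(1 - exp(1))*exp(3)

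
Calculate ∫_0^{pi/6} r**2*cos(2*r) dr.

Integrate by parts twice (u = r^2, dv = cos(2*r) dr).
An antiderivative is F(r) = r**2*sin(2*r)/2 + r*cos(2*r)/2 - sin(2*r)/4.
Then F(pi/6) - F(0) = (-sqrt(3)/8 + sqrt(3)*pi**2/144 + pi/24) - (0) = -sqrt(3)/8 + sqrt(3)*pi**2/144 + pi/24.

-sqrt(3)/8 + sqrt(3)*pi**2/144 + pi/24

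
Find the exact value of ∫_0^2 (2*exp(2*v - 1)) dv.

-(1 - exp(4))*exp(-1)

Let u = 2*v - 1, so du = 2 dv. When v = 0, u = -1; when v = 2, u = 3.
The integral becomes ∫ exp(u) du from -1 to 3, with antiderivative exp(u).
Back in v: F(v) = exp(2*v - 1).
Then F(2) - F(0) = (exp(3)) - (exp(-1)) = -(1 - exp(4))*exp(-1).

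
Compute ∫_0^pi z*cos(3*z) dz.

Integrate by parts once (u = z, dv = cos(3*z) dz).
An antiderivative is F(z) = z*sin(3*z)/3 + cos(3*z)/9.
Then F(pi) - F(0) = (-1/9) - (1/9) = -2/9.

-2/9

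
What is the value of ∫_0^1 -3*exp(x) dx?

An antiderivative is F(x) = -3*exp(x).
Then F(1) - F(0) = (-3*E) - (-3) = 3 - 3*E.

3 - 3*E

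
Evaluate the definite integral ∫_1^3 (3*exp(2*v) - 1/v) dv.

An antiderivative is F(v) = 3*exp(2*v)/2 - log(v).
Then F(3) - F(1) = (-log(3) + 3*exp(6)/2) - (3*exp(2)/2) = -3*exp(2)/2 - log(3) + 3*exp(6)/2.

-3*exp(2)/2 - log(3) + 3*exp(6)/2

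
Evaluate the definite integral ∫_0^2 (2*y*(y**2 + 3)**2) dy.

316/3

Let u = y**2 + 3, so du = 2*y dy. When y = 0, u = 3; when y = 2, u = 7.
The integral becomes ∫ u**2 du from 3 to 7, with antiderivative u**3/3.
Back in y: F(y) = (y**2 + 3)**3/3.
Then F(2) - F(0) = (343/3) - (9) = 316/3.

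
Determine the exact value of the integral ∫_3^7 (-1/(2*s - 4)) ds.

An antiderivative is F(s) = -log(2*s - 4)/2.
Then F(7) - F(3) = (-log(10)/2) - (-log(2)/2) = -log(10)/2 + log(2)/2.

-log(10)/2 + log(2)/2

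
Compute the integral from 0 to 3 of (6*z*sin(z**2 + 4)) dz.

Let u = z**2 + 4, so du = 2*z dz. When z = 0, u = 4; when z = 3, u = 13.
The integral becomes 3·∫ sin(u) du from 4 to 13, with antiderivative -3*cos(u).
Back in z: F(z) = -3*cos(z**2 + 4).
Then F(3) - F(0) = (-3*cos(13)) - (-3*cos(4)) = -3*cos(13) + 3*cos(4).

-3*cos(13) + 3*cos(4)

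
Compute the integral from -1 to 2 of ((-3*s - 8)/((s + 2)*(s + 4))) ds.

-log(16)

Factor the denominator: s**2 + 6*s + 8 = (s + 4)(s + 2).
Partial fractions: (-3*s - 8)/((s + 2)*(s + 4)) = -2/(s + 4) - 1/(s + 2).
An antiderivative is F(s) = -log(s + 2) - 2*log(s + 4).
Then F(2) - F(-1) = (-4*log(2) - 2*log(3)) - (-log(9)) = -log(16).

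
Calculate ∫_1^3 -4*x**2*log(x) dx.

Integrate by parts once (u = ln x, dv = -4*x**2 dx).
An antiderivative is F(x) = -4*x**3*(3*log(x) - 1)/9.
Then F(3) - F(1) = (12 - 36*log(3)) - (4/9) = 104/9 - 36*log(3).

104/9 - 36*log(3)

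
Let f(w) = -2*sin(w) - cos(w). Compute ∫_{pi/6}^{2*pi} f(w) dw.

5/2 - sqrt(3)

An antiderivative is F(w) = -sin(w) + 2*cos(w).
Then F(2*pi) - F(pi/6) = (2) - (-1/2 + sqrt(3)) = 5/2 - sqrt(3).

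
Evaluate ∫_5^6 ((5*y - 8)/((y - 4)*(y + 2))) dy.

-3*log(7) + 11*log(2)

Factor the denominator: y**2 - 2*y - 8 = (y + 2)(y - 4).
Partial fractions: (5*y - 8)/((y - 4)*(y + 2)) = 3/(y + 2) + 2/(y - 4).
An antiderivative is F(y) = 2*log(y - 4) + 3*log(y + 2).
Then F(6) - F(5) = (11*log(2)) - (3*log(7)) = -3*log(7) + 11*log(2).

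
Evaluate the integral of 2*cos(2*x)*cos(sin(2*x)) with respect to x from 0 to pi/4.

Let u = sin(2*x), so du = 2*cos(2*x) dx. When x = 0, u = 0; when x = pi/4, u = 1.
The integral becomes ∫ cos(u) du from 0 to 1, with antiderivative sin(u).
Back in x: F(x) = sin(sin(2*x)).
Then F(pi/4) - F(0) = (sin(1)) - (0) = sin(1).

sin(1)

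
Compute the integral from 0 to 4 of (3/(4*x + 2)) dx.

3*log(3)/2

An antiderivative is F(x) = 3*log(4*x + 2)/4.
Then F(4) - F(0) = (3*log(18)/4) - (3*log(2)/4) = 3*log(3)/2.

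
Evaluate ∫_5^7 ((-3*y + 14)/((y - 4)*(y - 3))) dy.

Factor the denominator: y**2 - 7*y + 12 = (y - 3)(y - 4).
Partial fractions: (-3*y + 14)/((y - 4)*(y - 3)) = -5/(y - 3) + 2/(y - 4).
An antiderivative is F(y) = 2*log(y - 4) - 5*log(y - 3).
Then F(7) - F(5) = (-10*log(2) + 2*log(3)) - (-log(32)) = log(9/32).

log(9/32)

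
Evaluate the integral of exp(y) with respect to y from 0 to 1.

-1 + E

An antiderivative is F(y) = exp(y).
Then F(1) - F(0) = (E) - (1) = -1 + E.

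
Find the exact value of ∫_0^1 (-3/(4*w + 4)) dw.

An antiderivative is F(w) = -3*log(4*w + 4)/4.
Then F(1) - F(0) = (-9*log(2)/4) - (-3*log(2)/2) = -3*log(2)/4.

-3*log(2)/4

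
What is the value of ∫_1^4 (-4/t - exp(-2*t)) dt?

(-16*exp(8)*log(2) - exp(6) + 1)*exp(-8)/2

An antiderivative is F(t) = -4*log(t) + exp(-2*t)/2.
Then F(4) - F(1) = (-8*log(2) + exp(-8)/2) - (exp(-2)/2) = (-16*exp(8)*log(2) - exp(6) + 1)*exp(-8)/2.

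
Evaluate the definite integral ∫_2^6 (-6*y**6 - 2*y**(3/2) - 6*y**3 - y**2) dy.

-5078320/21 - 144*sqrt(6)/5 + 16*sqrt(2)/5

By the power rule, an antiderivative is F(y) = -6*y**7/7 - 4*y**(5/2)/5 - 3*y**4/2 - y**3/3.
Then F(6) - F(2) = (-1693728/7 - 144*sqrt(6)/5) - (-2864/21 - 16*sqrt(2)/5) = -5078320/21 - 144*sqrt(6)/5 + 16*sqrt(2)/5.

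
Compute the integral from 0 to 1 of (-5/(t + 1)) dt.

-log(32)

An antiderivative is F(t) = -5*log(t + 1).
Then F(1) - F(0) = (-log(32)) - (0) = -log(32).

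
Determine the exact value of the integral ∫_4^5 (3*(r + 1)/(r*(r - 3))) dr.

log(64/5)

Factor the denominator: r**2 - 3*r = r(r - 3).
Partial fractions: 3*(r + 1)/(r*(r - 3)) = -1/r + 4/(r - 3).
An antiderivative is F(r) = -log(r) + 4*log(r - 3).
Then F(5) - F(4) = (log(16/5)) - (-log(4)) = log(64/5).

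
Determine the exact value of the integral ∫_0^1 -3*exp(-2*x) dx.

An antiderivative is F(x) = 3*exp(-2*x)/2.
Then F(1) - F(0) = (3*exp(-2)/2) - (3/2) = -3/2 + 3*exp(-2)/2.

-3/2 + 3*exp(-2)/2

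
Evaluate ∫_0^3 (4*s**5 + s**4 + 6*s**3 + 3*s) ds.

By the power rule, an antiderivative is F(s) = 2*s**6/3 + s**5/5 + 3*s**4/2 + 3*s**2/2.
Then F(3) - F(0) = (3348/5) - (0) = 3348/5.

3348/5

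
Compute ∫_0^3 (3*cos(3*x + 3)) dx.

Let u = 3*x + 3, so du = 3 dx. When x = 0, u = 3; when x = 3, u = 12.
The integral becomes ∫ cos(u) du from 3 to 12, with antiderivative sin(u).
Back in x: F(x) = sin(3*x + 3).
Then F(3) - F(0) = (sin(12)) - (sin(3)) = sin(12) - sin(3).

sin(12) - sin(3)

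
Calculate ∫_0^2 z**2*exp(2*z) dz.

-1/4 + 5*exp(4)/4

Integrate by parts twice (u = z^2, dv = exp(2*z) dz).
An antiderivative is F(z) = (2*z**2 - 2*z + 1)*exp(2*z)/4.
Then F(2) - F(0) = (5*exp(4)/4) - (1/4) = -1/4 + 5*exp(4)/4.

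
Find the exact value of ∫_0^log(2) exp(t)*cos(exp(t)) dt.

Let u = exp(t), so du = exp(t) dt. When t = 0, u = 1; when t = log(2), u = 2.
The integral becomes ∫ cos(u) du from 1 to 2, with antiderivative sin(u).
Back in t: F(t) = sin(exp(t)).
Then F(log(2)) - F(0) = (sin(2)) - (sin(1)) = -sin(1) + sin(2).

-sin(1) + sin(2)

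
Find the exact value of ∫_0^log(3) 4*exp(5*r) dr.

Let u = exp(r), so du = exp(r) dr. When r = 0, u = 1; when r = log(3), u = 3.
The integral becomes 4·∫ u**4 du from 1 to 3, with antiderivative 4*u**5/5.
Back in r: F(r) = 4*exp(5*r)/5.
Then F(log(3)) - F(0) = (972/5) - (4/5) = 968/5.

968/5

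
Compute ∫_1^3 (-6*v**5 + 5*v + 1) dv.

-706

By the power rule, an antiderivative is F(v) = -v**6 + 5*v**2/2 + v.
Then F(3) - F(1) = (-1407/2) - (5/2) = -706.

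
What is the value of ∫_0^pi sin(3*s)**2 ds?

pi/2

Use the identity sin^2(3*s) = (1 - cos(6*s))/2.
An antiderivative is F(s) = s/2 - sin(6*s)/12.
Then F(pi) - F(0) = (pi/2) - (0) = pi/2.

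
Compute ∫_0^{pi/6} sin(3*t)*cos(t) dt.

5/16

Use the identity sin(3*t)cos(t) = [sin(4*t) + sin(2*t)]/2.
An antiderivative is F(t) = -cos(2*t)/4 - cos(4*t)/8.
Then F(pi/6) - F(0) = (-1/16) - (-3/8) = 5/16.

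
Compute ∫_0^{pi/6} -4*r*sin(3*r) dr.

-4/9

Integrate by parts once (u = r, dv = -4*sin(3*r) dr).
An antiderivative is F(r) = 4*r*cos(3*r)/3 - 4*sin(3*r)/9.
Then F(pi/6) - F(0) = (-4/9) - (0) = -4/9.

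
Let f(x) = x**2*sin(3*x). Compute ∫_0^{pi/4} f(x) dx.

Integrate by parts twice (u = x^2, dv = sin(3*x) dx).
An antiderivative is F(x) = -x**2*cos(3*x)/3 + 2*x*sin(3*x)/9 + 2*cos(3*x)/27.
Then F(pi/4) - F(0) = (sqrt(2)*(-32 + 24*pi + 9*pi**2)/864) - (2/27) = -2/27 - sqrt(2)/27 + sqrt(2)*pi/36 + sqrt(2)*pi**2/96.

-2/27 - sqrt(2)/27 + sqrt(2)*pi/36 + sqrt(2)*pi**2/96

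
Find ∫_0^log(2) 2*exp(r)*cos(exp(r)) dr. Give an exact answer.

Let u = exp(r), so du = exp(r) dr. When r = 0, u = 1; when r = log(2), u = 2.
The integral becomes 2·∫ cos(u) du from 1 to 2, with antiderivative 2*sin(u).
Back in r: F(r) = 2*sin(exp(r)).
Then F(log(2)) - F(0) = (2*sin(2)) - (2*sin(1)) = -2*sin(1) + 2*sin(2).

-2*sin(1) + 2*sin(2)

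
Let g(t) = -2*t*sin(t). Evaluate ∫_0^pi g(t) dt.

-2*pi

Integrate by parts once (u = t, dv = -2*sin(t) dt).
An antiderivative is F(t) = 2*t*cos(t) - 2*sin(t).
Then F(pi) - F(0) = (-2*pi) - (0) = -2*pi.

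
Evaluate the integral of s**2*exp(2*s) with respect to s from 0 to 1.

-1/4 + exp(2)/4

Integrate by parts twice (u = s^2, dv = exp(2*s) ds).
An antiderivative is F(s) = (2*s**2 - 2*s + 1)*exp(2*s)/4.
Then F(1) - F(0) = (exp(2)/4) - (1/4) = -1/4 + exp(2)/4.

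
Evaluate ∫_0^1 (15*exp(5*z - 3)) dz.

-(3 - 3*exp(5))*exp(-3)

Let u = 5*z - 3, so du = 5 dz. When z = 0, u = -3; when z = 1, u = 2.
The integral becomes 3·∫ exp(u) du from -3 to 2, with antiderivative 3*exp(u).
Back in z: F(z) = 3*exp(5*z - 3).
Then F(1) - F(0) = (3*exp(2)) - (3*exp(-3)) = -(3 - 3*exp(5))*exp(-3).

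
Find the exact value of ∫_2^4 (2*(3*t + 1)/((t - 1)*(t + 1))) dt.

2*log(3) + 2*log(5)

Factor the denominator: t**2 - 1 = (t + 1)(t - 1).
Partial fractions: 2*(3*t + 1)/((t - 1)*(t + 1)) = 2/(t + 1) + 4/(t - 1).
An antiderivative is F(t) = 4*log(t - 1) + 2*log(t + 1).
Then F(4) - F(2) = (2*log(5) + 4*log(3)) - (log(9)) = 2*log(3) + 2*log(5).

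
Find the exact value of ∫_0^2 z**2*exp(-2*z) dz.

Integrate by parts twice (u = z^2, dv = exp(-2*z) dz).
An antiderivative is F(z) = (-2*z**2 - 2*z - 1)*exp(-2*z)/4.
Then F(2) - F(0) = (-13*exp(-4)/4) - (-1/4) = (-13 + exp(4))*exp(-4)/4.

(-13 + exp(4))*exp(-4)/4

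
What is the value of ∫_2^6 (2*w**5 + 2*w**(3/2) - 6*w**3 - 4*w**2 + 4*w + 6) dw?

By the power rule, an antiderivative is F(w) = w**6/3 + 4*w**(5/2)/5 - 3*w**4/2 - 4*w**3/3 + 2*w**2 + 6*w.
Then F(6) - F(2) = (144*sqrt(6)/5 + 13428) - (16*sqrt(2)/5 + 20/3) = -16*sqrt(2)/5 + 144*sqrt(6)/5 + 40264/3.

-16*sqrt(2)/5 + 144*sqrt(6)/5 + 40264/3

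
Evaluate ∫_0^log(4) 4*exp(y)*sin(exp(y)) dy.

Let u = exp(y), so du = exp(y) dy. When y = 0, u = 1; when y = log(4), u = 4.
The integral becomes 4·∫ sin(u) du from 1 to 4, with antiderivative -4*cos(u).
Back in y: F(y) = -4*cos(exp(y)).
Then F(log(4)) - F(0) = (-4*cos(4)) - (-4*cos(1)) = 4*cos(1) - 4*cos(4).

4*cos(1) - 4*cos(4)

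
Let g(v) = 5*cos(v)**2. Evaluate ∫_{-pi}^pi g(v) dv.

5*pi

Use the identity cos^2(v) = (1 + cos(2*v))/2.
An antiderivative is F(v) = 5*v/2 + 5*sin(2*v)/4.
Then F(pi) - F(-pi) = (5*pi/2) - (-5*pi/2) = 5*pi.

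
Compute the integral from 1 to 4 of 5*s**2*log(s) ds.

-35 + 640*log(2)/3

Integrate by parts once (u = ln s, dv = 5*s**2 ds).
An antiderivative is F(s) = 5*s**3*(3*log(s) - 1)/9.
Then F(4) - F(1) = (-320/9 + 640*log(2)/3) - (-5/9) = -35 + 640*log(2)/3.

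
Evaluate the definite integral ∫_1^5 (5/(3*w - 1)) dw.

5*log(7)/3

An antiderivative is F(w) = 5*log(3*w - 1)/3.
Then F(5) - F(1) = (5*log(14)/3) - (5*log(2)/3) = 5*log(7)/3.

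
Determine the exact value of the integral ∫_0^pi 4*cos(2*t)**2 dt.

Use the identity cos^2(2*t) = (1 + cos(4*t))/2.
An antiderivative is F(t) = 2*t + sin(4*t)/2.
Then F(pi) - F(0) = (2*pi) - (0) = 2*pi.

2*pi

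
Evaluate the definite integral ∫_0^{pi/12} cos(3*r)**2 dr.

1/12 + pi/24

Use the identity cos^2(3*r) = (1 + cos(6*r))/2.
An antiderivative is F(r) = r/2 + sin(6*r)/12.
Then F(pi/12) - F(0) = (1/12 + pi/24) - (0) = 1/12 + pi/24.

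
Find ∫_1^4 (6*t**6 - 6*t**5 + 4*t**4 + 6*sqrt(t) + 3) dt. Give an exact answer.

378104/35

By the power rule, an antiderivative is F(t) = 6*t**7/7 - t**6 + 4*t**5/5 + 4*t**(3/2) + 3*t.
Then F(4) - F(1) = (378372/35) - (268/35) = 378104/35.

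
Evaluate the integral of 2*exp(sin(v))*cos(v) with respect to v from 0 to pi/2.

Let u = sin(v), so du = cos(v) dv. When v = 0, u = 0; when v = pi/2, u = 1.
The integral becomes 2·∫ exp(u) du from 0 to 1, with antiderivative 2*exp(u).
Back in v: F(v) = 2*exp(sin(v)).
Then F(pi/2) - F(0) = (2*E) - (2) = -2 + 2*E.

-2 + 2*E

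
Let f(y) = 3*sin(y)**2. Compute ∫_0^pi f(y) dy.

3*pi/2

Use the identity sin^2(y) = (1 - cos(2*y))/2.
An antiderivative is F(y) = 3*y/2 - 3*sin(2*y)/4.
Then F(pi) - F(0) = (3*pi/2) - (0) = 3*pi/2.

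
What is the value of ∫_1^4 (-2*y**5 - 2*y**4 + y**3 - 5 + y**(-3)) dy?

By the power rule, an antiderivative is F(y) = -y**6/3 - 2*y**5/5 + y**4/4 - 5*y - 1/(2*y**2).
Then F(4) - F(1) = (-830863/480) - (-359/60) = -275997/160.

-275997/160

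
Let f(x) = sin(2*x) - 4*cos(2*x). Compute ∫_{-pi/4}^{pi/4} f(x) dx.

An antiderivative is F(x) = -2*sin(2*x) - cos(2*x)/2.
Then F(pi/4) - F(-pi/4) = (-2) - (2) = -4.

-4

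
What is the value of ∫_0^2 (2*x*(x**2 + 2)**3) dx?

Let u = x**2 + 2, so du = 2*x dx. When x = 0, u = 2; when x = 2, u = 6.
The integral becomes ∫ u**3 du from 2 to 6, with antiderivative u**4/4.
Back in x: F(x) = (x**2 + 2)**4/4.
Then F(2) - F(0) = (324) - (4) = 320.

320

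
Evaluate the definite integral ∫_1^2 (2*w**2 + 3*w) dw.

By the power rule, an antiderivative is F(w) = 2*w**3/3 + 3*w**2/2.
Then F(2) - F(1) = (34/3) - (13/6) = 55/6.

55/6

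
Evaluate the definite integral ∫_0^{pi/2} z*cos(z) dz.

-1 + pi/2

Integrate by parts once (u = z, dv = cos(z) dz).
An antiderivative is F(z) = z*sin(z) + cos(z).
Then F(pi/2) - F(0) = (pi/2) - (1) = -1 + pi/2.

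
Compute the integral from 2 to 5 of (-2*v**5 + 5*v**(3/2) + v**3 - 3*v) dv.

By the power rule, an antiderivative is F(v) = -v**6/3 + 2*v**(5/2) + v**4/4 - 3*v**2/2.
Then F(5) - F(2) = (-61075/12 + 50*sqrt(5)) - (-70/3 + 8*sqrt(2)) = -20265/4 - 8*sqrt(2) + 50*sqrt(5).

-20265/4 - 8*sqrt(2) + 50*sqrt(5)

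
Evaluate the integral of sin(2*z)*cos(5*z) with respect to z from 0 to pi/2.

-2/21

Use the identity sin(2*z)cos(5*z) = [sin(7*z) + sin(-3*z)]/2.
An antiderivative is F(z) = cos(3*z)/6 - cos(7*z)/14.
Then F(pi/2) - F(0) = (0) - (2/21) = -2/21.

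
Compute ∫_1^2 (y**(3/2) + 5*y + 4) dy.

By the power rule, an antiderivative is F(y) = 2*y**(5/2)/5 + 5*y**2/2 + 4*y.
Then F(2) - F(1) = (8*sqrt(2)/5 + 18) - (69/10) = 8*sqrt(2)/5 + 111/10.

8*sqrt(2)/5 + 111/10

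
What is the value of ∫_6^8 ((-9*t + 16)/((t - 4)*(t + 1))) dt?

Factor the denominator: t**2 - 3*t - 4 = (t + 1)(t - 4).
Partial fractions: (-9*t + 16)/((t - 4)*(t + 1)) = -5/(t + 1) - 4/(t - 4).
An antiderivative is F(t) = -4*log(t - 4) - 5*log(t + 1).
Then F(8) - F(6) = (-10*log(3) - 8*log(2)) - (-5*log(7) - 4*log(2)) = -10*log(3) - 4*log(2) + 5*log(7).

-10*log(3) - 4*log(2) + 5*log(7)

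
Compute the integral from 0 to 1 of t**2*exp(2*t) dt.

Integrate by parts twice (u = t^2, dv = exp(2*t) dt).
An antiderivative is F(t) = (2*t**2 - 2*t + 1)*exp(2*t)/4.
Then F(1) - F(0) = (exp(2)/4) - (1/4) = -1/4 + exp(2)/4.

-1/4 + exp(2)/4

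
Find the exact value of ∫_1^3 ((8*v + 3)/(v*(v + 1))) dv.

3*log(3) + 5*log(2)

Factor the denominator: v**2 + v = (v + 1)v.
Partial fractions: (8*v + 3)/(v*(v + 1)) = 5/(v + 1) + 3/v.
An antiderivative is F(v) = 3*log(v) + 5*log(v + 1).
Then F(3) - F(1) = (3*log(3) + 10*log(2)) - (log(32)) = 3*log(3) + 5*log(2).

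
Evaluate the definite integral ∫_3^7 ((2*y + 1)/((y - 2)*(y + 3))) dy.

log(25/3)

Factor the denominator: y**2 + y - 6 = (y + 3)(y - 2).
Partial fractions: (2*y + 1)/((y - 2)*(y + 3)) = 1/(y + 3) + 1/(y - 2).
An antiderivative is F(y) = log(y - 2) + log(y + 3).
Then F(7) - F(3) = (log(50)) - (log(6)) = log(25/3).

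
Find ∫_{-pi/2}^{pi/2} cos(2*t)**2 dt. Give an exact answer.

Use the identity cos^2(2*t) = (1 + cos(4*t))/2.
An antiderivative is F(t) = t/2 + sin(4*t)/8.
Then F(pi/2) - F(-pi/2) = (pi/4) - (-pi/4) = pi/2.

pi/2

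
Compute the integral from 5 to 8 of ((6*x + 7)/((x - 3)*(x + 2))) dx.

-4*log(2) - log(7) + 6*log(5)

Factor the denominator: x**2 - x - 6 = (x + 2)(x - 3).
Partial fractions: (6*x + 7)/((x - 3)*(x + 2)) = 1/(x + 2) + 5/(x - 3).
An antiderivative is F(x) = 5*log(x - 3) + log(x + 2).
Then F(8) - F(5) = (log(2) + 6*log(5)) - (log(7) + 5*log(2)) = -4*log(2) - log(7) + 6*log(5).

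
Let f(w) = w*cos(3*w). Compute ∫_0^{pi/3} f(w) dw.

-2/9

Integrate by parts once (u = w, dv = cos(3*w) dw).
An antiderivative is F(w) = w*sin(3*w)/3 + cos(3*w)/9.
Then F(pi/3) - F(0) = (-1/9) - (1/9) = -2/9.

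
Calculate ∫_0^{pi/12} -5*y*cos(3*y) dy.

Integrate by parts once (u = y, dv = -5*cos(3*y) dy).
An antiderivative is F(y) = -5*y*sin(3*y)/3 - 5*cos(3*y)/9.
Then F(pi/12) - F(0) = (5*sqrt(2)*(-4 - pi)/72) - (-5/9) = -5*sqrt(2)/18 - 5*sqrt(2)*pi/72 + 5/9.

-5*sqrt(2)/18 - 5*sqrt(2)*pi/72 + 5/9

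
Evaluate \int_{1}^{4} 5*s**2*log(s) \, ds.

-35 + 640*log(2)/3

Integrate by parts once (u = ln s, dv = 5*s**2 ds).
An antiderivative is F(s) = 5*s**3*(3*log(s) - 1)/9.
Then F(4) - F(1) = (-320/9 + 640*log(2)/3) - (-5/9) = -35 + 640*log(2)/3.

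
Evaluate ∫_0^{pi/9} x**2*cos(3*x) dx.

-sqrt(3)/27 + sqrt(3)*pi**2/486 + pi/81

Integrate by parts twice (u = x^2, dv = cos(3*x) dx).
An antiderivative is F(x) = x**2*sin(3*x)/3 + 2*x*cos(3*x)/9 - 2*sin(3*x)/27.
Then F(pi/9) - F(0) = (-sqrt(3)/27 + sqrt(3)*pi**2/486 + pi/81) - (0) = -sqrt(3)/27 + sqrt(3)*pi**2/486 + pi/81.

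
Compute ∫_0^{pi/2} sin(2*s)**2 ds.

pi/4

Use the identity sin^2(2*s) = (1 - cos(4*s))/2.
An antiderivative is F(s) = s/2 - sin(4*s)/8.
Then F(pi/2) - F(0) = (pi/4) - (0) = pi/4.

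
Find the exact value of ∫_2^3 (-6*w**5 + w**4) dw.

By the power rule, an antiderivative is F(w) = -w**6 + w**5/5.
Then F(3) - F(2) = (-3402/5) - (-288/5) = -3114/5.

-3114/5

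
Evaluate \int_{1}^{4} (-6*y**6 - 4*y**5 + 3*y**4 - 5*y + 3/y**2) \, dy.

-2267163/140

By the power rule, an antiderivative is F(y) = -6*y**7/7 - 2*y**6/3 + 3*y**5/5 - 5*y**2/2 - 3/y.
Then F(4) - F(1) = (-6804187/420) - (-1349/210) = -2267163/140.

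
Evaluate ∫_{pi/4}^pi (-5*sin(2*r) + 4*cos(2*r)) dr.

An antiderivative is F(r) = 2*sin(2*r) + 5*cos(2*r)/2.
Then F(pi) - F(pi/4) = (5/2) - (2) = 1/2.

1/2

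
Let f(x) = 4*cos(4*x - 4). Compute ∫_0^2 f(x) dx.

2*sin(4)

Let u = 4*x - 4, so du = 4 dx. When x = 0, u = -4; when x = 2, u = 4.
The integral becomes ∫ cos(u) du from -4 to 4, with antiderivative sin(u).
Back in x: F(x) = sin(4*x - 4).
Then F(2) - F(0) = (sin(4)) - (-sin(4)) = 2*sin(4).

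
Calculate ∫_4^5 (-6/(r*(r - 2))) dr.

-3*log(3) - 3*log(2) + 3*log(5)

Factor the denominator: r**2 - 2*r = r(r - 2).
Partial fractions: -6/(r*(r - 2)) = 3/r - 3/(r - 2).
An antiderivative is F(r) = 3*log(r) - 3*log(r - 2).
Then F(5) - F(4) = (-3*log(3) + 3*log(5)) - (log(8)) = -3*log(3) - 3*log(2) + 3*log(5).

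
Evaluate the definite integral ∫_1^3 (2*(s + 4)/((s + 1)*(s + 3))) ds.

log(16/3)

Factor the denominator: s**2 + 4*s + 3 = (s + 3)(s + 1).
Partial fractions: 2*(s + 4)/((s + 1)*(s + 3)) = -1/(s + 3) + 3/(s + 1).
An antiderivative is F(s) = 3*log(s + 1) - log(s + 3).
Then F(3) - F(1) = (log(32/3)) - (log(2)) = log(16/3).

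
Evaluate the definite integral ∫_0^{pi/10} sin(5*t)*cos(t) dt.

Use the identity sin(5*t)cos(t) = [sin(6*t) + sin(4*t)]/2.
An antiderivative is F(t) = -cos(4*t)/8 - cos(6*t)/12.
Then F(pi/10) - F(0) = (1/96 - sqrt(5)/96) - (-5/24) = 7/32 - sqrt(5)/96.

7/32 - sqrt(5)/96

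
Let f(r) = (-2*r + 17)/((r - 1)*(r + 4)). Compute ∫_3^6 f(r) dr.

Factor the denominator: r**2 + 3*r - 4 = (r + 4)(r - 1).
Partial fractions: (-2*r + 17)/((r - 1)*(r + 4)) = -5/(r + 4) + 3/(r - 1).
An antiderivative is F(r) = 3*log(r - 1) - 5*log(r + 4).
Then F(6) - F(3) = (-5*log(2) - 2*log(5)) - (-5*log(7) + 3*log(2)) = -8*log(2) - 2*log(5) + 5*log(7).

-8*log(2) - 2*log(5) + 5*log(7)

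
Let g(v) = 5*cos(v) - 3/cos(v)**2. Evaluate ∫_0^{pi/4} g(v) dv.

An antiderivative is F(v) = 5*sin(v) - 3*tan(v).
Then F(pi/4) - F(0) = (-3 + 5*sqrt(2)/2) - (0) = -3 + 5*sqrt(2)/2.

-3 + 5*sqrt(2)/2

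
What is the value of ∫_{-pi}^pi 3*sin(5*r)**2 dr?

Use the identity sin^2(5*r) = (1 - cos(10*r))/2.
An antiderivative is F(r) = 3*r/2 - 3*sin(10*r)/20.
Then F(pi) - F(-pi) = (3*pi/2) - (-3*pi/2) = 3*pi.

3*pi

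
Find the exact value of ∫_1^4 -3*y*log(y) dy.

45/4 - 48*log(2)

Integrate by parts once (u = ln y, dv = -3*y dy).
An antiderivative is F(y) = -3*y**2*(2*log(y) - 1)/4.
Then F(4) - F(1) = (12 - 48*log(2)) - (3/4) = 45/4 - 48*log(2).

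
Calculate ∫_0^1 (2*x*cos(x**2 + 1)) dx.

-sin(1) + sin(2)

Let u = x**2 + 1, so du = 2*x dx. When x = 0, u = 1; when x = 1, u = 2.
The integral becomes ∫ cos(u) du from 1 to 2, with antiderivative sin(u).
Back in x: F(x) = sin(x**2 + 1).
Then F(1) - F(0) = (sin(2)) - (sin(1)) = -sin(1) + sin(2).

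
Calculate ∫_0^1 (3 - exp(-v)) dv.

An antiderivative is F(v) = 3*v + exp(-v).
Then F(1) - F(0) = (exp(-1) + 3) - (1) = exp(-1) + 2.

exp(-1) + 2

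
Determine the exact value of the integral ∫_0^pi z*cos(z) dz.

-2

Integrate by parts once (u = z, dv = cos(z) dz).
An antiderivative is F(z) = z*sin(z) + cos(z).
Then F(pi) - F(0) = (-1) - (1) = -2.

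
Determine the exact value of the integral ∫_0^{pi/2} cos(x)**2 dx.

Use the identity cos^2(x) = (1 + cos(2*x))/2.
An antiderivative is F(x) = x/2 + sin(2*x)/4.
Then F(pi/2) - F(0) = (pi/4) - (0) = pi/4.

pi/4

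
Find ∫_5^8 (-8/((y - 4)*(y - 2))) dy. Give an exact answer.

-log(16)

Factor the denominator: y**2 - 6*y + 8 = (y - 2)(y - 4).
Partial fractions: -8/((y - 4)*(y - 2)) = 4/(y - 2) - 4/(y - 4).
An antiderivative is F(y) = -4*log(y - 4) + 4*log(y - 2).
Then F(8) - F(5) = (log(81/16)) - (log(81)) = -log(16).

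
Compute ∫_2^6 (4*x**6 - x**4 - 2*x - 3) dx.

5540412/35

By the power rule, an antiderivative is F(x) = 4*x**7/7 - x**5/5 - x**2 - 3*x.
Then F(6) - F(2) = (5542398/35) - (1986/35) = 5540412/35.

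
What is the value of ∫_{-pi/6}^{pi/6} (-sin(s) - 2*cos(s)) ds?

An antiderivative is F(s) = -2*sin(s) + cos(s).
Then F(pi/6) - F(-pi/6) = (-1 + sqrt(3)/2) - (sqrt(3)/2 + 1) = -2.

-2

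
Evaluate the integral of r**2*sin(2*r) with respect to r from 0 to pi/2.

Integrate by parts twice (u = r^2, dv = sin(2*r) dr).
An antiderivative is F(r) = -r**2*cos(2*r)/2 + r*sin(2*r)/2 + cos(2*r)/4.
Then F(pi/2) - F(0) = (-1/4 + pi**2/8) - (1/4) = -1/2 + pi**2/8.

-1/2 + pi**2/8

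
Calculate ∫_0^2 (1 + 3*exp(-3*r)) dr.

An antiderivative is F(r) = r - exp(-3*r).
Then F(2) - F(0) = (2 - exp(-6)) - (-1) = 3 - exp(-6).

3 - exp(-6)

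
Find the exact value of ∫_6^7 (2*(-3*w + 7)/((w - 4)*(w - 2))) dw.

Factor the denominator: w**2 - 6*w + 8 = (w - 2)(w - 4).
Partial fractions: 2*(-3*w + 7)/((w - 4)*(w - 2)) = -1/(w - 2) - 5/(w - 4).
An antiderivative is F(w) = -5*log(w - 4) - log(w - 2).
Then F(7) - F(6) = (-5*log(3) - log(5)) - (-7*log(2)) = -5*log(3) - log(5) + 7*log(2).

-5*log(3) - log(5) + 7*log(2)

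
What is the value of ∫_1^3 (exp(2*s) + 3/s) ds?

-exp(2)/2 + log(27) + exp(6)/2

An antiderivative is F(s) = exp(2*s)/2 + 3*log(s).
Then F(3) - F(1) = (log(27) + exp(6)/2) - (exp(2)/2) = -exp(2)/2 + log(27) + exp(6)/2.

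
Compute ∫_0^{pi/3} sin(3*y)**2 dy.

Use the identity sin^2(3*y) = (1 - cos(6*y))/2.
An antiderivative is F(y) = y/2 - sin(6*y)/12.
Then F(pi/3) - F(0) = (pi/6) - (0) = pi/6.

pi/6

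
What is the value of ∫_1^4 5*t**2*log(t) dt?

Integrate by parts once (u = ln t, dv = 5*t**2 dt).
An antiderivative is F(t) = 5*t**3*(3*log(t) - 1)/9.
Then F(4) - F(1) = (-320/9 + 640*log(2)/3) - (-5/9) = -35 + 640*log(2)/3.

-35 + 640*log(2)/3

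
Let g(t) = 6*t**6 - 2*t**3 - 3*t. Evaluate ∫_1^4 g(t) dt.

97248/7

By the power rule, an antiderivative is F(t) = 6*t**7/7 - t**4/2 - 3*t**2/2.
Then F(4) - F(1) = (97240/7) - (-8/7) = 97248/7.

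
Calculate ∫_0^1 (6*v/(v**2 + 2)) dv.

Let u = v**2 + 2, so du = 2*v dv. When v = 0, u = 2; when v = 1, u = 3.
The integral becomes 3·∫ 1/u du from 2 to 3, with antiderivative 3*log(u).
Back in v: F(v) = 3*log(v**2 + 2).
Then F(1) - F(0) = (log(27)) - (log(8)) = log(27/8).

log(27/8)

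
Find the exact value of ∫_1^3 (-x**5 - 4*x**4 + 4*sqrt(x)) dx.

-1588/5 + 8*sqrt(3)

By the power rule, an antiderivative is F(x) = -x**6/6 - 4*x**5/5 + 8*x**(3/2)/3.
Then F(3) - F(1) = (-3159/10 + 8*sqrt(3)) - (17/10) = -1588/5 + 8*sqrt(3).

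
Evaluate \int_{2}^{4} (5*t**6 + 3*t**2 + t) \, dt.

81714/7

By the power rule, an antiderivative is F(t) = 5*t**7/7 + t**3 + t**2/2.
Then F(4) - F(2) = (82424/7) - (710/7) = 81714/7.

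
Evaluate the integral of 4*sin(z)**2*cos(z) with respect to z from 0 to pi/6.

Let u = sin(z), so du = cos(z) dz. When z = 0, u = 0; when z = pi/6, u = 1/2.
The integral becomes 4·∫ u**2 du from 0 to 1/2, with antiderivative 4*u**3/3.
Back in z: F(z) = 4*sin(z)**3/3.
Then F(pi/6) - F(0) = (1/6) - (0) = 1/6.

1/6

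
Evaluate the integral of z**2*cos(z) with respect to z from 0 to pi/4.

Integrate by parts twice (u = z^2, dv = cos(z) dz).
An antiderivative is F(z) = z**2*sin(z) + 2*z*cos(z) - 2*sin(z).
Then F(pi/4) - F(0) = (sqrt(2)*(-32 + pi**2 + 8*pi)/32) - (0) = sqrt(2)*(-32 + pi**2 + 8*pi)/32.

sqrt(2)*(-32 + pi**2 + 8*pi)/32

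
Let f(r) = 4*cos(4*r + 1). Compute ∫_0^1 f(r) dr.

Let u = 4*r + 1, so du = 4 dr. When r = 0, u = 1; when r = 1, u = 5.
The integral becomes ∫ cos(u) du from 1 to 5, with antiderivative sin(u).
Back in r: F(r) = sin(4*r + 1).
Then F(1) - F(0) = (sin(5)) - (sin(1)) = sin(5) - sin(1).

sin(5) - sin(1)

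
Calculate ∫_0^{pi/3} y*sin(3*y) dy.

Integrate by parts once (u = y, dv = sin(3*y) dy).
An antiderivative is F(y) = -y*cos(3*y)/3 + sin(3*y)/9.
Then F(pi/3) - F(0) = (pi/9) - (0) = pi/9.

pi/9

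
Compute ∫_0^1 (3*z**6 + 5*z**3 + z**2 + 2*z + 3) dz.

By the power rule, an antiderivative is F(z) = 3*z**7/7 + 5*z**4/4 + z**3/3 + z**2 + 3*z.
Then F(1) - F(0) = (505/84) - (0) = 505/84.

505/84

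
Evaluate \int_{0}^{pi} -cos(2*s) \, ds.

An antiderivative is F(s) = -sin(2*s)/2.
Then F(pi) - F(0) = (0) - (0) = 0.

0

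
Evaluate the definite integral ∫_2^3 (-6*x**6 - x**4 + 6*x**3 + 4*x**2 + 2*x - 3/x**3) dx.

-470241/280

By the power rule, an antiderivative is F(x) = -6*x**7/7 - x**5/5 + 3*x**4/2 + 4*x**3/3 + x**2 + 3/(2*x**2).
Then F(3) - F(2) = (-184433/105) - (-64741/840) = -470241/280.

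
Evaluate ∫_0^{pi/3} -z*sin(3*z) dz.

Integrate by parts once (u = z, dv = -sin(3*z) dz).
An antiderivative is F(z) = z*cos(3*z)/3 - sin(3*z)/9.
Then F(pi/3) - F(0) = (-pi/9) - (0) = -pi/9.

-pi/9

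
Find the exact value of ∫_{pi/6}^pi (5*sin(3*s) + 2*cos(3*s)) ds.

1

An antiderivative is F(s) = 2*sin(3*s)/3 - 5*cos(3*s)/3.
Then F(pi) - F(pi/6) = (5/3) - (2/3) = 1.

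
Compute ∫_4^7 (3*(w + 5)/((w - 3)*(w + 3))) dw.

Factor the denominator: w**2 - 9 = (w + 3)(w - 3).
Partial fractions: 3*(w + 5)/((w - 3)*(w + 3)) = -1/(w + 3) + 4/(w - 3).
An antiderivative is F(w) = 4*log(w - 3) - log(w + 3).
Then F(7) - F(4) = (-log(5) + 7*log(2)) - (-log(7)) = -log(5) + log(7) + 7*log(2).

-log(5) + log(7) + 7*log(2)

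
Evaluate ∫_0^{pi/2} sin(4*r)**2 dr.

Use the identity sin^2(4*r) = (1 - cos(8*r))/2.
An antiderivative is F(r) = r/2 - sin(8*r)/16.
Then F(pi/2) - F(0) = (pi/4) - (0) = pi/4.

pi/4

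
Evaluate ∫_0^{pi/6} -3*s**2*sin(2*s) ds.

Integrate by parts twice (u = s^2, dv = -3*sin(2*s) ds).
An antiderivative is F(s) = 3*s**2*cos(2*s)/2 - 3*s*sin(2*s)/2 - 3*cos(2*s)/4.
Then F(pi/6) - F(0) = (-sqrt(3)*pi/8 - 3/8 + pi**2/48) - (-3/4) = -sqrt(3)*pi/8 + pi**2/48 + 3/8.

-sqrt(3)*pi/8 + pi**2/48 + 3/8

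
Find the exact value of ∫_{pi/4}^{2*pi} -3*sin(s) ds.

3 - 3*sqrt(2)/2

An antiderivative is F(s) = 3*cos(s).
Then F(2*pi) - F(pi/4) = (3) - (3*sqrt(2)/2) = 3 - 3*sqrt(2)/2.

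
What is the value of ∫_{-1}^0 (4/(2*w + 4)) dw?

An antiderivative is F(w) = 2*log(2*w + 4).
Then F(0) - F(-1) = (log(16)) - (log(4)) = log(4).

log(4)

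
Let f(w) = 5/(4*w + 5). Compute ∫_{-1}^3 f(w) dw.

An antiderivative is F(w) = 5*log(4*w + 5)/4.
Then F(3) - F(-1) = (5*log(17)/4) - (0) = 5*log(17)/4.

5*log(17)/4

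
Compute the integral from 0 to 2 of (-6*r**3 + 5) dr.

By the power rule, an antiderivative is F(r) = -3*r**4/2 + 5*r.
Then F(2) - F(0) = (-14) - (0) = -14.

-14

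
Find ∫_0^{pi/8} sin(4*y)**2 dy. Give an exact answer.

Use the identity sin^2(4*y) = (1 - cos(8*y))/2.
An antiderivative is F(y) = y/2 - sin(8*y)/16.
Then F(pi/8) - F(0) = (pi/16) - (0) = pi/16.

pi/16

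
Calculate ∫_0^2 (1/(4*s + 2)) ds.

log(5)/4

An antiderivative is F(s) = log(4*s + 2)/4.
Then F(2) - F(0) = (log(10)/4) - (log(2)/4) = log(5)/4.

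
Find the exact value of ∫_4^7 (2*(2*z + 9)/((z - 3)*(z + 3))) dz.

-log(5) + log(7) + 9*log(2)

Factor the denominator: z**2 - 9 = (z + 3)(z - 3).
Partial fractions: 2*(2*z + 9)/((z - 3)*(z + 3)) = -1/(z + 3) + 5/(z - 3).
An antiderivative is F(z) = 5*log(z - 3) - log(z + 3).
Then F(7) - F(4) = (-log(5) + 9*log(2)) - (-log(7)) = -log(5) + log(7) + 9*log(2).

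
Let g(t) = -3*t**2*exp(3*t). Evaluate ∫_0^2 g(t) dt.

Integrate by parts twice (u = t^2, dv = -3*exp(3*t) dt).
An antiderivative is F(t) = (-9*t**2 + 6*t - 2)*exp(3*t)/9.
Then F(2) - F(0) = (-26*exp(6)/9) - (-2/9) = 2/9 - 26*exp(6)/9.

2/9 - 26*exp(6)/9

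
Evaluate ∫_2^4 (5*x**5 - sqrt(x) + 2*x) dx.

By the power rule, an antiderivative is F(x) = 5*x**6/6 - 2*x**(3/2)/3 + x**2.
Then F(4) - F(2) = (3424) - (172/3 - 4*sqrt(2)/3) = 4*sqrt(2)/3 + 10100/3.

4*sqrt(2)/3 + 10100/3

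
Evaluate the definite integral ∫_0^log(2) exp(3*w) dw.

7/3

Let u = exp(w), so du = exp(w) dw. When w = 0, u = 1; when w = log(2), u = 2.
The integral becomes ∫ u**2 du from 1 to 2, with antiderivative u**3/3.
Back in w: F(w) = exp(3*w)/3.
Then F(log(2)) - F(0) = (8/3) - (1/3) = 7/3.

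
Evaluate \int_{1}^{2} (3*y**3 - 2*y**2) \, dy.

By the power rule, an antiderivative is F(y) = 3*y**4/4 - 2*y**3/3.
Then F(2) - F(1) = (20/3) - (1/12) = 79/12.

79/12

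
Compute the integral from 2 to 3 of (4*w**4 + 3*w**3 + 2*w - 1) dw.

4431/20

By the power rule, an antiderivative is F(w) = 4*w**5/5 + 3*w**4/4 + w**2 - w.
Then F(3) - F(2) = (5223/20) - (198/5) = 4431/20.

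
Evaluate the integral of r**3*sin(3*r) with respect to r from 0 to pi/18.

-1/27 - sqrt(3)*pi**3/34992 + pi**2/1944 + sqrt(3)*pi/162

Integrate by parts 3 times (u = r^3, dv = sin(3*r) dr).
An antiderivative is F(r) = -r**3*cos(3*r)/3 + r**2*sin(3*r)/3 + 2*r*cos(3*r)/9 - 2*sin(3*r)/27.
Then F(pi/18) - F(0) = (-1/27 - sqrt(3)*pi**3/34992 + pi**2/1944 + sqrt(3)*pi/162) - (0) = -1/27 - sqrt(3)*pi**3/34992 + pi**2/1944 + sqrt(3)*pi/162.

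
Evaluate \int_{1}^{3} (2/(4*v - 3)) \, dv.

An antiderivative is F(v) = log(4*v - 3)/2.
Then F(3) - F(1) = (log(3)) - (0) = log(3).

log(3)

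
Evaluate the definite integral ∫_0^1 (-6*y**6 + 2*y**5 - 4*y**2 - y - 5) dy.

-103/14

By the power rule, an antiderivative is F(y) = -6*y**7/7 + y**6/3 - 4*y**3/3 - y**2/2 - 5*y.
Then F(1) - F(0) = (-103/14) - (0) = -103/14.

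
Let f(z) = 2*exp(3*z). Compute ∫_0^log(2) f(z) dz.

Let u = exp(z), so du = exp(z) dz. When z = 0, u = 1; when z = log(2), u = 2.
The integral becomes 2·∫ u**2 du from 1 to 2, with antiderivative 2*u**3/3.
Back in z: F(z) = 2*exp(3*z)/3.
Then F(log(2)) - F(0) = (16/3) - (2/3) = 14/3.

14/3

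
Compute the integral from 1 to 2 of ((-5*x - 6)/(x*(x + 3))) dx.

-3*log(5) + 4*log(2)

Factor the denominator: x**2 + 3*x = (x + 3)x.
Partial fractions: (-5*x - 6)/(x*(x + 3)) = -3/(x + 3) - 2/x.
An antiderivative is F(x) = -2*log(x) - 3*log(x + 3).
Then F(2) - F(1) = (-3*log(5) - 2*log(2)) - (-log(64)) = -3*log(5) + 4*log(2).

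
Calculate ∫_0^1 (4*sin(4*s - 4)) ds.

-1 + cos(4)

Let u = 4*s - 4, so du = 4 ds. When s = 0, u = -4; when s = 1, u = 0.
The integral becomes ∫ sin(u) du from -4 to 0, with antiderivative -cos(u).
Back in s: F(s) = -cos(4*s - 4).
Then F(1) - F(0) = (-1) - (-cos(4)) = -1 + cos(4).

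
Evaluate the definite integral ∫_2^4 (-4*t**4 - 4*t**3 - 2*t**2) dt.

By the power rule, an antiderivative is F(t) = -4*t**5/5 - t**4 - 2*t**3/3.
Then F(4) - F(2) = (-16768/15) - (-704/15) = -16064/15.

-16064/15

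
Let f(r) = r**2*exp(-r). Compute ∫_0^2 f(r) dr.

2 - 10*exp(-2)

Integrate by parts twice (u = r^2, dv = exp(-r) dr).
An antiderivative is F(r) = (-r**2 - 2*r - 2)*exp(-r).
Then F(2) - F(0) = (-10*exp(-2)) - (-2) = 2 - 10*exp(-2).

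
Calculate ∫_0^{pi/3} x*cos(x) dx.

-1/2 + sqrt(3)*pi/6

Integrate by parts once (u = x, dv = cos(x) dx).
An antiderivative is F(x) = x*sin(x) + cos(x).
Then F(pi/3) - F(0) = (1/2 + sqrt(3)*pi/6) - (1) = -1/2 + sqrt(3)*pi/6.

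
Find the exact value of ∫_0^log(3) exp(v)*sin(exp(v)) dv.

Let u = exp(v), so du = exp(v) dv. When v = 0, u = 1; when v = log(3), u = 3.
The integral becomes ∫ sin(u) du from 1 to 3, with antiderivative -cos(u).
Back in v: F(v) = -cos(exp(v)).
Then F(log(3)) - F(0) = (-cos(3)) - (-cos(1)) = cos(1) - cos(3).

cos(1) - cos(3)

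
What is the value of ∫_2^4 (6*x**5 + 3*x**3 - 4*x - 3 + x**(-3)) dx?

By the power rule, an antiderivative is F(x) = x**6 + 3*x**4/4 - 2*x**2 - 3*x - 1/(2*x**2).
Then F(4) - F(2) = (135807/32) - (495/8) = 133827/32.

133827/32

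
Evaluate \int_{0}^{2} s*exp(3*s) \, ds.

1/9 + 5*exp(6)/9

Integrate by parts once (u = s, dv = exp(3*s) ds).
An antiderivative is F(s) = (3*s - 1)*exp(3*s)/9.
Then F(2) - F(0) = (5*exp(6)/9) - (-1/9) = 1/9 + 5*exp(6)/9.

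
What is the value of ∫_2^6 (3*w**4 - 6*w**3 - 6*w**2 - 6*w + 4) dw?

11152/5

By the power rule, an antiderivative is F(w) = 3*w**5/5 - 3*w**4/2 - 2*w**3 - 3*w**2 + 4*w.
Then F(6) - F(2) = (11028/5) - (-124/5) = 11152/5.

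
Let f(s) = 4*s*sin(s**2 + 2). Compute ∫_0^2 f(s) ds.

Let u = s**2 + 2, so du = 2*s ds. When s = 0, u = 2; when s = 2, u = 6.
The integral becomes 2·∫ sin(u) du from 2 to 6, with antiderivative -2*cos(u).
Back in s: F(s) = -2*cos(s**2 + 2).
Then F(2) - F(0) = (-2*cos(6)) - (-2*cos(2)) = -2*cos(6) + 2*cos(2).

-2*cos(6) + 2*cos(2)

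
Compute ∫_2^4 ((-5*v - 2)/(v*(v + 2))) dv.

Factor the denominator: v**2 + 2*v = (v + 2)v.
Partial fractions: (-5*v - 2)/(v*(v + 2)) = -4/(v + 2) - 1/v.
An antiderivative is F(v) = -log(v) - 4*log(v + 2).
Then F(4) - F(2) = (-4*log(3) - 6*log(2)) - (-9*log(2)) = log(8/81).

log(8/81)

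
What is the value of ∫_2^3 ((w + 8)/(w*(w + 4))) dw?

log(27/14)

Factor the denominator: w**2 + 4*w = (w + 4)w.
Partial fractions: (w + 8)/(w*(w + 4)) = -1/(w + 4) + 2/w.
An antiderivative is F(w) = 2*log(w) - log(w + 4).
Then F(3) - F(2) = (log(9/7)) - (log(2/3)) = log(27/14).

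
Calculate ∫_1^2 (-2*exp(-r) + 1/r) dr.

An antiderivative is F(r) = log(r) + 2*exp(-r).
Then F(2) - F(1) = (2*exp(-2) + log(2)) - (2*exp(-1)) = -2*exp(-1) + 2*exp(-2) + log(2).

-2*exp(-1) + 2*exp(-2) + log(2)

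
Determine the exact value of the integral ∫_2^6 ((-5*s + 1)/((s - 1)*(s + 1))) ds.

-3*log(7) - 2*log(5) + 3*log(3)

Factor the denominator: s**2 - 1 = (s + 1)(s - 1).
Partial fractions: (-5*s + 1)/((s - 1)*(s + 1)) = -3/(s + 1) - 2/(s - 1).
An antiderivative is F(s) = -2*log(s - 1) - 3*log(s + 1).
Then F(6) - F(2) = (-3*log(7) - 2*log(5)) - (-log(27)) = -3*log(7) - 2*log(5) + 3*log(3).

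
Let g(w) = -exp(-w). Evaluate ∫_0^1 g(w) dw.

-1 + exp(-1)

An antiderivative is F(w) = exp(-w).
Then F(1) - F(0) = (exp(-1)) - (1) = -1 + exp(-1).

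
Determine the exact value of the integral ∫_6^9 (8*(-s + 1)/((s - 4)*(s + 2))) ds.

Factor the denominator: s**2 - 2*s - 8 = (s + 2)(s - 4).
Partial fractions: 8*(-s + 1)/((s - 4)*(s + 2)) = -4/(s + 2) - 4/(s - 4).
An antiderivative is F(s) = -4*log(s - 4) - 4*log(s + 2).
Then F(9) - F(6) = (-4*log(11) - 4*log(5)) - (-16*log(2)) = -4*log(11) - 4*log(5) + 16*log(2).

-4*log(11) - 4*log(5) + 16*log(2)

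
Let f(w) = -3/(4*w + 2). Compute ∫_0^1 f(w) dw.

An antiderivative is F(w) = -3*log(4*w + 2)/4.
Then F(1) - F(0) = (-3*log(6)/4) - (-3*log(2)/4) = -3*log(3)/4.

-3*log(3)/4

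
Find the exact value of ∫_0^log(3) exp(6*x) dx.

364/3

Let u = exp(x), so du = exp(x) dx. When x = 0, u = 1; when x = log(3), u = 3.
The integral becomes ∫ u**5 du from 1 to 3, with antiderivative u**6/6.
Back in x: F(x) = exp(6*x)/6.
Then F(log(3)) - F(0) = (243/2) - (1/6) = 364/3.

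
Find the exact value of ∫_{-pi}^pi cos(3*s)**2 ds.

pi

Use the identity cos^2(3*s) = (1 + cos(6*s))/2.
An antiderivative is F(s) = s/2 + sin(6*s)/12.
Then F(pi) - F(-pi) = (pi/2) - (-pi/2) = pi.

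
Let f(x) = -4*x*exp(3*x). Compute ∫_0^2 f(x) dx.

Integrate by parts once (u = x, dv = -4*exp(3*x) dx).
An antiderivative is F(x) = (-12*x + 4)*exp(3*x)/9.
Then F(2) - F(0) = (-20*exp(6)/9) - (4/9) = -20*exp(6)/9 - 4/9.

-20*exp(6)/9 - 4/9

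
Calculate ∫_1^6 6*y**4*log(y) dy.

Integrate by parts once (u = ln y, dv = 6*y**4 dy).
An antiderivative is F(y) = 6*y**5*(5*log(y) - 1)/25.
Then F(6) - F(1) = (-46656/25 + 46656*log(6)/5) - (-6/25) = -1866 + 46656*log(6)/5.

-1866 + 46656*log(6)/5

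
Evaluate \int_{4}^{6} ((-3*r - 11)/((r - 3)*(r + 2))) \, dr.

Factor the denominator: r**2 - r - 6 = (r + 2)(r - 3).
Partial fractions: (-3*r - 11)/((r - 3)*(r + 2)) = 1/(r + 2) - 4/(r - 3).
An antiderivative is F(r) = -4*log(r - 3) + log(r + 2).
Then F(6) - F(4) = (log(8/81)) - (log(6)) = -5*log(3) + 2*log(2).

-5*log(3) + 2*log(2)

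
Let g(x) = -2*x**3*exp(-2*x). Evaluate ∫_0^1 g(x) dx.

-3/4 + 19*exp(-2)/4

Integrate by parts 3 times (u = x^3, dv = -2*exp(-2*x) dx).
An antiderivative is F(x) = (4*x**3 + 6*x**2 + 6*x + 3)*exp(-2*x)/4.
Then F(1) - F(0) = (19*exp(-2)/4) - (3/4) = -3/4 + 19*exp(-2)/4.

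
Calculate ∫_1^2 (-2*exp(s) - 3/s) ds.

An antiderivative is F(s) = -2*exp(s) - 3*log(s).
Then F(2) - F(1) = (-2*exp(2) - log(8)) - (-2*exp(1)) = -2*exp(2) - log(8) + 2*exp(1).

-2*exp(2) - log(8) + 2*exp(1)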